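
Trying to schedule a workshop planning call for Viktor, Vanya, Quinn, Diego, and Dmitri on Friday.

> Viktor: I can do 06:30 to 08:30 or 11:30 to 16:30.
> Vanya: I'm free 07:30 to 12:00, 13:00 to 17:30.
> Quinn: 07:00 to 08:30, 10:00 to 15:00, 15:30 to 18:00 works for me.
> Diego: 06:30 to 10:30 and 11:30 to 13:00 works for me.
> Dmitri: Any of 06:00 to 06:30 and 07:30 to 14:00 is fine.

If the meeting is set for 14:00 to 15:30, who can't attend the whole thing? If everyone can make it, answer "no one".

Diego, Dmitri, Quinn

Viktor: free for 14:00-15:30. Vanya: free for 14:00-15:30. Quinn: not fully free for 14:00-15:30. Diego: not fully free for 14:00-15:30. Dmitri: not fully free for 14:00-15:30.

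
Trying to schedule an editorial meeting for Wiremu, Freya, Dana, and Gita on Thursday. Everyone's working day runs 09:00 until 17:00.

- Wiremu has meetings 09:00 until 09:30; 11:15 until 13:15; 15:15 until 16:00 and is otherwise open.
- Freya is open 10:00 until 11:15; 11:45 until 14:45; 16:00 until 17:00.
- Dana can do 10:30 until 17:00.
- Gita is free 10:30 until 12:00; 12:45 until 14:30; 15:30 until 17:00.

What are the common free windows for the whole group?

Wiremu free: 09:30-11:15, 13:15-15:15, 16:00-17:00 (invert busy blocks within the working day).
Freya free: 10:00-11:15, 11:45-14:45, 16:00-17:00.
Dana free: 10:30-17:00.
Gita free: 10:30-12:00, 12:45-14:30, 15:30-17:00.
Wiremu ∩ Freya: 10:00-11:15, 13:15-14:45, 16:00-17:00.
Wiremu ∩ Freya ∩ Dana: 10:30-11:15, 13:15-14:45, 16:00-17:00.
Wiremu ∩ Freya ∩ Dana ∩ Gita: 10:30-11:15, 13:15-14:30, 16:00-17:00.
So the common availability across everyone is 10:30-11:15, 13:15-14:30, 16:00-17:00.

10:30-11:15, 13:15-14:30, 16:00-17:00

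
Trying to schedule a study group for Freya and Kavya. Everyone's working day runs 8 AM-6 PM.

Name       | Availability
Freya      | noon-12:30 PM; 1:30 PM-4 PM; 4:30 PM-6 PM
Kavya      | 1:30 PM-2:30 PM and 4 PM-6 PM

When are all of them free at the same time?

13:30-14:30, 16:30-18:00

Freya ∩ Kavya: 13:30-14:30, 16:30-18:00.
So the common availability across everyone is 13:30-14:30, 16:30-18:00.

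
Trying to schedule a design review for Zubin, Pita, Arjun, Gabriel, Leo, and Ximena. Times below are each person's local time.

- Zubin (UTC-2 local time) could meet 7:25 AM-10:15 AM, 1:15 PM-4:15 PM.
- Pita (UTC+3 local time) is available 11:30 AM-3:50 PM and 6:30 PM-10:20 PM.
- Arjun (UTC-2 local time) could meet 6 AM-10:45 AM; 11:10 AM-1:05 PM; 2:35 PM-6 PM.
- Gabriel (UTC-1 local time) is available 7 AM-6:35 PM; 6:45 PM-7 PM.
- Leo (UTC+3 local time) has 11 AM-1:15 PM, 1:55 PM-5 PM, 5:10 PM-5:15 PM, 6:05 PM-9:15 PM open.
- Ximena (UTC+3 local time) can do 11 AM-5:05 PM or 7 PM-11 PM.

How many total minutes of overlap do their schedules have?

230

Zubin in UTC: 09:25-12:15, 15:15-18:15 (add 2h to convert from UTC-2).
Pita in UTC: 08:30-12:50, 15:30-19:20 (subtract 3h to convert from UTC+3).
Arjun in UTC: 08:00-12:45, 13:10-15:05, 16:35-20:00 (add 2h to convert from UTC-2).
Gabriel in UTC: 08:00-19:35, 19:45-20:00 (add 1h to convert from UTC-1).
Leo in UTC: 08:00-10:15, 10:55-14:00, 14:10-14:15, 15:05-18:15 (subtract 3h to convert from UTC+3).
Ximena in UTC: 08:00-14:05, 16:00-20:00 (subtract 3h to convert from UTC+3).
Zubin ∩ Pita: 09:25-12:15, 15:30-18:15.
Zubin ∩ Pita ∩ Arjun: 09:25-12:15, 16:35-18:15.
Zubin ∩ Pita ∩ Arjun ∩ Gabriel: 09:25-12:15, 16:35-18:15.
Zubin ∩ Pita ∩ Arjun ∩ Gabriel ∩ Leo: 09:25-10:15, 10:55-12:15, 16:35-18:15.
Zubin ∩ Pita ∩ Arjun ∩ Gabriel ∩ Leo ∩ Ximena: 09:25-10:15, 10:55-12:15, 16:35-18:15.
So the common availability across everyone is 09:25-10:15, 10:55-12:15, 16:35-18:15.
Summing the common windows: 50 + 80 + 100 = 230 minutes.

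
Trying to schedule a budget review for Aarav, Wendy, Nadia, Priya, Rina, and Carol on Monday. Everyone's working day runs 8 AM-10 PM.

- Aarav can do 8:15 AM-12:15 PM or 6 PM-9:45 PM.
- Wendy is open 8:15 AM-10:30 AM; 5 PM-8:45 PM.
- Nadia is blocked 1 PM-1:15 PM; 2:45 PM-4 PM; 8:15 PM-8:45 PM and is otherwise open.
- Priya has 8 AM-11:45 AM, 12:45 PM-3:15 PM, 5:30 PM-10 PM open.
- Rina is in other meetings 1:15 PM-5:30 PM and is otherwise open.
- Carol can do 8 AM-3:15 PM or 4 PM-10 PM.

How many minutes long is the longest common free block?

135

Aarav free: 08:15-12:15, 18:00-21:45.
Wendy free: 08:15-10:30, 17:00-20:45.
Nadia free: 08:00-13:00, 13:15-14:45, 16:00-20:15, 20:45-22:00 (invert busy blocks within the working day).
Priya free: 08:00-11:45, 12:45-15:15, 17:30-22:00.
Rina free: 08:00-13:15, 17:30-22:00 (invert busy blocks within the working day).
Carol free: 08:00-15:15, 16:00-22:00.
Aarav ∩ Wendy: 08:15-10:30, 18:00-20:45.
Aarav ∩ Wendy ∩ Nadia: 08:15-10:30, 18:00-20:15.
Aarav ∩ Wendy ∩ Nadia ∩ Priya: 08:15-10:30, 18:00-20:15.
Aarav ∩ Wendy ∩ Nadia ∩ Priya ∩ Rina: 08:15-10:30, 18:00-20:15.
Aarav ∩ Wendy ∩ Nadia ∩ Priya ∩ Rina ∩ Carol: 08:15-10:30, 18:00-20:15.
The longest is 08:15-10:30 at 135 minutes.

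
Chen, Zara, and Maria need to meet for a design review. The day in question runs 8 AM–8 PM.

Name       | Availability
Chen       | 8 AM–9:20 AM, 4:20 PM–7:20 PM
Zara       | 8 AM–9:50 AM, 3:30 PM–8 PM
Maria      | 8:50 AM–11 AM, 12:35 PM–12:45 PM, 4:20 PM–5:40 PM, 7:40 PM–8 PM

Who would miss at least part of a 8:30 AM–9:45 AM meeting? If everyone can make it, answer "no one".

Chen, Maria

Chen: not fully free for 08:30-09:45. Zara: free for 08:30-09:45. Maria: not fully free for 08:30-09:45.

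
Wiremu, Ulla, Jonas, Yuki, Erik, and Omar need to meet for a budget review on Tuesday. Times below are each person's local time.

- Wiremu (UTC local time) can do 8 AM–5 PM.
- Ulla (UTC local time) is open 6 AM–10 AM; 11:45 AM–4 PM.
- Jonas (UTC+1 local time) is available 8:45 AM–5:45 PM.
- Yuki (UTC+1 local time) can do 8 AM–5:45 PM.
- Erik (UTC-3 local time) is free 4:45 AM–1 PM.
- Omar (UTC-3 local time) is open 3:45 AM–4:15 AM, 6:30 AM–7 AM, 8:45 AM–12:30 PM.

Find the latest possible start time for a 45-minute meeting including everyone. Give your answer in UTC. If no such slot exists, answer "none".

Wiremu in UTC: 08:00-17:00.
Ulla in UTC: 06:00-10:00, 11:45-16:00.
Jonas in UTC: 07:45-16:45 (subtract 1h to convert from UTC+1).
Yuki in UTC: 07:00-16:45 (subtract 1h to convert from UTC+1).
Erik in UTC: 07:45-16:00 (add 3h to convert from UTC-3).
Omar in UTC: 06:45-07:15, 09:30-10:00, 11:45-15:30 (add 3h to convert from UTC-3).
Wiremu ∩ Ulla: 08:00-10:00, 11:45-16:00.
Wiremu ∩ Ulla ∩ Jonas: 08:00-10:00, 11:45-16:00.
Wiremu ∩ Ulla ∩ Jonas ∩ Yuki: 08:00-10:00, 11:45-16:00.
Wiremu ∩ Ulla ∩ Jonas ∩ Yuki ∩ Erik: 08:00-10:00, 11:45-16:00.
Wiremu ∩ Ulla ∩ Jonas ∩ Yuki ∩ Erik ∩ Omar: 09:30-10:00, 11:45-15:30.
The last common window of at least 45 minutes is 11:45-15:30; a 45-minute meeting can start as late as 14:45 and still end by 15:30.

14:45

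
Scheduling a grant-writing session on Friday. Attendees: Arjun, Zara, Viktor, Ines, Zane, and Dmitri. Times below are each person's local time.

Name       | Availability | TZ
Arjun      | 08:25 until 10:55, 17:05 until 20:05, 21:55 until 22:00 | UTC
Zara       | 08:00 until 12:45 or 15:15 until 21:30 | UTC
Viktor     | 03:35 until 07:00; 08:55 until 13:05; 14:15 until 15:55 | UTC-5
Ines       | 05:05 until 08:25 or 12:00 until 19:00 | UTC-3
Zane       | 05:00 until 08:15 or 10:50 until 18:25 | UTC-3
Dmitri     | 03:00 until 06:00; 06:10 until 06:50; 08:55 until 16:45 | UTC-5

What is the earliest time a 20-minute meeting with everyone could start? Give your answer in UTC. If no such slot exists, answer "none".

08:35

Arjun in UTC: 08:25-10:55, 17:05-20:05, 21:55-22:00.
Zara in UTC: 08:00-12:45, 15:15-21:30.
Viktor in UTC: 08:35-12:00, 13:55-18:05, 19:15-20:55 (add 5h to convert from UTC-5).
Ines in UTC: 08:05-11:25, 15:00-22:00 (add 3h to convert from UTC-3).
Zane in UTC: 08:00-11:15, 13:50-21:25 (add 3h to convert from UTC-3).
Dmitri in UTC: 08:00-11:00, 11:10-11:50, 13:55-21:45 (add 5h to convert from UTC-5).
Arjun ∩ Zara: 08:25-10:55, 17:05-20:05.
Arjun ∩ Zara ∩ Viktor: 08:35-10:55, 17:05-18:05, 19:15-20:05.
Arjun ∩ Zara ∩ Viktor ∩ Ines: 08:35-10:55, 17:05-18:05, 19:15-20:05.
Arjun ∩ Zara ∩ Viktor ∩ Ines ∩ Zane: 08:35-10:55, 17:05-18:05, 19:15-20:05.
Arjun ∩ Zara ∩ Viktor ∩ Ines ∩ Zane ∩ Dmitri: 08:35-10:55, 17:05-18:05, 19:15-20:05.
The first common window of at least 20 minutes is 08:35-10:55, so the earliest start is 08:35.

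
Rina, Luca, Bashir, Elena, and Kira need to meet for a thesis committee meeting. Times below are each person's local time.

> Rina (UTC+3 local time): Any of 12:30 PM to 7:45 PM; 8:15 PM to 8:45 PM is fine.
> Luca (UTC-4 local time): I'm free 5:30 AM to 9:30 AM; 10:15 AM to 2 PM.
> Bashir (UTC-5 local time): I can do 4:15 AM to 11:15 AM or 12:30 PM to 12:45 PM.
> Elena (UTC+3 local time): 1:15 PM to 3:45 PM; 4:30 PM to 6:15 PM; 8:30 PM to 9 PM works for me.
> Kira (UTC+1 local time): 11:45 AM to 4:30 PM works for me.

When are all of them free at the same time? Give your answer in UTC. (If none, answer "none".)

Rina in UTC: 09:30-16:45, 17:15-17:45 (subtract 3h to convert from UTC+3).
Luca in UTC: 09:30-13:30, 14:15-18:00 (add 4h to convert from UTC-4).
Bashir in UTC: 09:15-16:15, 17:30-17:45 (add 5h to convert from UTC-5).
Elena in UTC: 10:15-12:45, 13:30-15:15, 17:30-18:00 (subtract 3h to convert from UTC+3).
Kira in UTC: 10:45-15:30 (subtract 1h to convert from UTC+1).
Rina ∩ Luca: 09:30-13:30, 14:15-16:45, 17:15-17:45.
Rina ∩ Luca ∩ Bashir: 09:30-13:30, 14:15-16:15, 17:30-17:45.
Rina ∩ Luca ∩ Bashir ∩ Elena: 10:15-12:45, 14:15-15:15, 17:30-17:45.
Rina ∩ Luca ∩ Bashir ∩ Elena ∩ Kira: 10:45-12:45, 14:15-15:15.

10:45-12:45, 14:15-15:15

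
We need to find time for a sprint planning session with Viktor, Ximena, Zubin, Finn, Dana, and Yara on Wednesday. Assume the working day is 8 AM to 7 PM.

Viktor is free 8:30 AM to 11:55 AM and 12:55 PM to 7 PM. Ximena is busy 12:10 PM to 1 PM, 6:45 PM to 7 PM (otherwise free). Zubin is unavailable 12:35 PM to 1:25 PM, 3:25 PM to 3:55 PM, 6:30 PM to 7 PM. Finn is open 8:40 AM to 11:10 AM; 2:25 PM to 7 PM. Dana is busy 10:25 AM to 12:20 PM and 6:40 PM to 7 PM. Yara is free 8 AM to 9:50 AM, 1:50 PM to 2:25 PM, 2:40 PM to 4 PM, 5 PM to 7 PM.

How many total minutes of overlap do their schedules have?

Viktor free: 08:30-11:55, 12:55-19:00.
Ximena free: 08:00-12:10, 13:00-18:45 (invert busy blocks within the working day).
Zubin free: 08:00-12:35, 13:25-15:25, 15:55-18:30 (invert busy blocks within the working day).
Finn free: 08:40-11:10, 14:25-19:00.
Dana free: 08:00-10:25, 12:20-18:40 (invert busy blocks within the working day).
Yara free: 08:00-09:50, 13:50-14:25, 14:40-16:00, 17:00-19:00.
Viktor ∩ Ximena: 08:30-11:55, 13:00-18:45.
Viktor ∩ Ximena ∩ Zubin: 08:30-11:55, 13:25-15:25, 15:55-18:30.
Viktor ∩ Ximena ∩ Zubin ∩ Finn: 08:40-11:10, 14:25-15:25, 15:55-18:30.
Viktor ∩ Ximena ∩ Zubin ∩ Finn ∩ Dana: 08:40-10:25, 14:25-15:25, 15:55-18:30.
Viktor ∩ Ximena ∩ Zubin ∩ Finn ∩ Dana ∩ Yara: 08:40-09:50, 14:40-15:25, 15:55-16:00, 17:00-18:30.
Summing the common windows: 70 + 45 + 5 + 90 = 210 minutes.

210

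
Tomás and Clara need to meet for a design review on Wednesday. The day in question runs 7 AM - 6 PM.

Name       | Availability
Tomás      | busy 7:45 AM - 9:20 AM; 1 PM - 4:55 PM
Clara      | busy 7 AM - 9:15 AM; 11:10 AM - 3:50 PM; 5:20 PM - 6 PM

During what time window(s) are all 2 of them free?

09:20-11:10, 16:55-17:20

Tomás free: 07:00-07:45, 09:20-13:00, 16:55-18:00 (invert busy blocks within the working day).
Clara free: 09:15-11:10, 15:50-17:20 (invert busy blocks within the working day).
Tomás ∩ Clara: 09:20-11:10, 16:55-17:20.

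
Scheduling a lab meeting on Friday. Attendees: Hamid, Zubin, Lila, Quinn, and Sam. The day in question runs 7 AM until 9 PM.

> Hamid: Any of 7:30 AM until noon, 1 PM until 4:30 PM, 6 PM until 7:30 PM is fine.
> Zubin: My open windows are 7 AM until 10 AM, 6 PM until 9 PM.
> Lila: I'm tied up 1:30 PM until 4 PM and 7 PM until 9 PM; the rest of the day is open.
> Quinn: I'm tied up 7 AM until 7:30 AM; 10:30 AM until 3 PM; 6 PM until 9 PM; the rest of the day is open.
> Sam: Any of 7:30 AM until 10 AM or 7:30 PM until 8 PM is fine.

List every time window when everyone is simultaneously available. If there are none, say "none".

Hamid free: 07:30-12:00, 13:00-16:30, 18:00-19:30.
Zubin free: 07:00-10:00, 18:00-21:00.
Lila free: 07:00-13:30, 16:00-19:00 (invert busy blocks within the working day).
Quinn free: 07:30-10:30, 15:00-18:00 (invert busy blocks within the working day).
Sam free: 07:30-10:00, 19:30-20:00.
Hamid ∩ Zubin: 07:30-10:00, 18:00-19:30.
Hamid ∩ Zubin ∩ Lila: 07:30-10:00, 18:00-19:00.
Hamid ∩ Zubin ∩ Lila ∩ Quinn: 07:30-10:00.
Hamid ∩ Zubin ∩ Lila ∩ Quinn ∩ Sam: 07:30-10:00.
Those are the intersection windows.

07:30-10:00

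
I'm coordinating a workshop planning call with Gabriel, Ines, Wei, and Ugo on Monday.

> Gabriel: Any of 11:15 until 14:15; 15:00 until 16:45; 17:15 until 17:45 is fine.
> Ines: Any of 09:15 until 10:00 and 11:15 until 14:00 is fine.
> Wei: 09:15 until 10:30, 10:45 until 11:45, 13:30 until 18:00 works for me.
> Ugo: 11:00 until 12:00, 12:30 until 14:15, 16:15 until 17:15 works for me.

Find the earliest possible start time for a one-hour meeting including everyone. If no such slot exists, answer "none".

Gabriel ∩ Ines: 11:15-14:00.
Gabriel ∩ Ines ∩ Wei: 11:15-11:45, 13:30-14:00.
Gabriel ∩ Ines ∩ Wei ∩ Ugo: 11:15-11:45, 13:30-14:00.
No common window is at least 60 minutes long.

none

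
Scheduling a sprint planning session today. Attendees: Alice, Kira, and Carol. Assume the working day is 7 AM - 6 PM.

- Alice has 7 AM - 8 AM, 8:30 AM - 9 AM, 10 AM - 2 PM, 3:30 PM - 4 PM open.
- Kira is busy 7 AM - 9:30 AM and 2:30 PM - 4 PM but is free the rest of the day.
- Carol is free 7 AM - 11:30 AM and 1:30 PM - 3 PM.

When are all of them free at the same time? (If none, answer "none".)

Alice free: 07:00-08:00, 08:30-09:00, 10:00-14:00, 15:30-16:00.
Kira free: 09:30-14:30, 16:00-18:00 (invert busy blocks within the working day).
Carol free: 07:00-11:30, 13:30-15:00.
Alice ∩ Kira: 10:00-14:00.
Alice ∩ Kira ∩ Carol: 10:00-11:30, 13:30-14:00.
Those are the intersection windows.

10:00-11:30, 13:30-14:00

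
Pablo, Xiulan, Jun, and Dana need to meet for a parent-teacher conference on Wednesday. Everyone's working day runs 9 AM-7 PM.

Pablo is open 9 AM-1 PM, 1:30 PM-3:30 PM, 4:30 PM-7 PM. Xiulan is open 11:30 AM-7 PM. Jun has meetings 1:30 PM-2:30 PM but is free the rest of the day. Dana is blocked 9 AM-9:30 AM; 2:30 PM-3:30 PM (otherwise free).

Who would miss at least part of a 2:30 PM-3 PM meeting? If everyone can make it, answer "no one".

Pablo free: 09:00-13:00, 13:30-15:30, 16:30-19:00.
Xiulan free: 11:30-19:00.
Jun free: 09:00-13:30, 14:30-19:00 (invert busy blocks within the working day).
Dana free: 09:30-14:30, 15:30-19:00 (invert busy blocks within the working day).
Pablo: free for 14:30-15:00. Xiulan: free for 14:30-15:00. Jun: free for 14:30-15:00. Dana: not fully free for 14:30-15:00.

Dana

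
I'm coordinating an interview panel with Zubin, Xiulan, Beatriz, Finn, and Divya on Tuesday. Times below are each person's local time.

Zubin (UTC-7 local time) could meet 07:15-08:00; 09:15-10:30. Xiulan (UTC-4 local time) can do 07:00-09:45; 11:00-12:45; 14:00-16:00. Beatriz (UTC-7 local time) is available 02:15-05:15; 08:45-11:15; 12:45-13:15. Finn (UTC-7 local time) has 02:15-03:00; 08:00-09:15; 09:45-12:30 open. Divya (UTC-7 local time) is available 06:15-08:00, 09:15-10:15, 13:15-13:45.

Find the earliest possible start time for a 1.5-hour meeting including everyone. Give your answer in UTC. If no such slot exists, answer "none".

Zubin in UTC: 14:15-15:00, 16:15-17:30 (add 7h to convert from UTC-7).
Xiulan in UTC: 11:00-13:45, 15:00-16:45, 18:00-20:00 (add 4h to convert from UTC-4).
Beatriz in UTC: 09:15-12:15, 15:45-18:15, 19:45-20:15 (add 7h to convert from UTC-7).
Finn in UTC: 09:15-10:00, 15:00-16:15, 16:45-19:30 (add 7h to convert from UTC-7).
Divya in UTC: 13:15-15:00, 16:15-17:15, 20:15-20:45 (add 7h to convert from UTC-7).
Zubin ∩ Xiulan: 16:15-16:45.
Zubin ∩ Xiulan ∩ Beatriz: 16:15-16:45.
Zubin ∩ Xiulan ∩ Beatriz ∩ Finn: ∅.
Zubin ∩ Xiulan ∩ Beatriz ∩ Finn ∩ Divya: ∅.
There is no time when everyone is free.
No common window is at least 90 minutes long.

none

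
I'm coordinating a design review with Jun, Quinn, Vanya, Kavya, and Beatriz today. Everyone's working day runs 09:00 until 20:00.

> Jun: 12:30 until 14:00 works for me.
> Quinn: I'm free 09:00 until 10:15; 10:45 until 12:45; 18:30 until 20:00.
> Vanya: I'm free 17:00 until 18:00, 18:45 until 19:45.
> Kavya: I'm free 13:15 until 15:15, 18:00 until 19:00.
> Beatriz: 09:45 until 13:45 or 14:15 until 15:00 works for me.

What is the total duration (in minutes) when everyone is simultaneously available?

Jun ∩ Quinn: 12:30-12:45.
Jun ∩ Quinn ∩ Vanya: ∅.
Jun ∩ Quinn ∩ Vanya ∩ Kavya: ∅.
Jun ∩ Quinn ∩ Vanya ∩ Kavya ∩ Beatriz: ∅.
There is no time when everyone is free.
There is no common window, so the total is 0 minutes.

0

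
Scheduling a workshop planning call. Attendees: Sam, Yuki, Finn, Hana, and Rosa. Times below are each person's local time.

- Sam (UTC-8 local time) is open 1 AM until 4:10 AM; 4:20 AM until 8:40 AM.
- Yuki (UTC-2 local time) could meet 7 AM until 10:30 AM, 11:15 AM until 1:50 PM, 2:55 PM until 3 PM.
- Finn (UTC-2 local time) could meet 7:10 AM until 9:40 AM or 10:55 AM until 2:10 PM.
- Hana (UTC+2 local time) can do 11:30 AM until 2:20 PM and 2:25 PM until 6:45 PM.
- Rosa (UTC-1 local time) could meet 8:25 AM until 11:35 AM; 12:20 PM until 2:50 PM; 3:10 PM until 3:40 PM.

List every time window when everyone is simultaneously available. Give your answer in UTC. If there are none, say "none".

Sam in UTC: 09:00-12:10, 12:20-16:40 (add 8h to convert from UTC-8).
Yuki in UTC: 09:00-12:30, 13:15-15:50, 16:55-17:00 (add 2h to convert from UTC-2).
Finn in UTC: 09:10-11:40, 12:55-16:10 (add 2h to convert from UTC-2).
Hana in UTC: 09:30-12:20, 12:25-16:45 (subtract 2h to convert from UTC+2).
Rosa in UTC: 09:25-12:35, 13:20-15:50, 16:10-16:40 (add 1h to convert from UTC-1).
Sam ∩ Yuki: 09:00-12:10, 12:20-12:30, 13:15-15:50.
Sam ∩ Yuki ∩ Finn: 09:10-11:40, 13:15-15:50.
Sam ∩ Yuki ∩ Finn ∩ Hana: 09:30-11:40, 13:15-15:50.
Sam ∩ Yuki ∩ Finn ∩ Hana ∩ Rosa: 09:30-11:40, 13:20-15:50.

09:30-11:40, 13:20-15:50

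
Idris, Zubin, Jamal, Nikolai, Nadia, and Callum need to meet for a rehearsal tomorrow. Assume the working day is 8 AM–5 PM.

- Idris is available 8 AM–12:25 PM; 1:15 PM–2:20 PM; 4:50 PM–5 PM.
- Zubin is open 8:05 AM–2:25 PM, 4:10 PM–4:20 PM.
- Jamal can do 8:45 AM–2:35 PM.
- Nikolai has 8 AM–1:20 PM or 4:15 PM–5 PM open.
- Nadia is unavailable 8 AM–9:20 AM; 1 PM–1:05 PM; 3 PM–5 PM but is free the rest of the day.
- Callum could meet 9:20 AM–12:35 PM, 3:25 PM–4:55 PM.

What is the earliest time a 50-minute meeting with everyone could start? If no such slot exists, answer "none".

09:20

Idris free: 08:00-12:25, 13:15-14:20, 16:50-17:00.
Zubin free: 08:05-14:25, 16:10-16:20.
Jamal free: 08:45-14:35.
Nikolai free: 08:00-13:20, 16:15-17:00.
Nadia free: 09:20-13:00, 13:05-15:00 (invert busy blocks within the working day).
Callum free: 09:20-12:35, 15:25-16:55.
Idris ∩ Zubin: 08:05-12:25, 13:15-14:20.
Idris ∩ Zubin ∩ Jamal: 08:45-12:25, 13:15-14:20.
Idris ∩ Zubin ∩ Jamal ∩ Nikolai: 08:45-12:25, 13:15-13:20.
Idris ∩ Zubin ∩ Jamal ∩ Nikolai ∩ Nadia: 09:20-12:25, 13:15-13:20.
Idris ∩ Zubin ∩ Jamal ∩ Nikolai ∩ Nadia ∩ Callum: 09:20-12:25.
The first common window of at least 50 minutes is 09:20-12:25, so the earliest start is 09:20.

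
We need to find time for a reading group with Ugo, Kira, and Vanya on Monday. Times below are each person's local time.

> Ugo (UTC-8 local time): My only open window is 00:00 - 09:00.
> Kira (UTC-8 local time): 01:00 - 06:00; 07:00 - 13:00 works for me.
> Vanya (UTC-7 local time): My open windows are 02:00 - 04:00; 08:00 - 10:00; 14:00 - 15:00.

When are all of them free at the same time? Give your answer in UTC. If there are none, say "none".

Ugo in UTC: 08:00-17:00 (add 8h to convert from UTC-8).
Kira in UTC: 09:00-14:00, 15:00-21:00 (add 8h to convert from UTC-8).
Vanya in UTC: 09:00-11:00, 15:00-17:00, 21:00-22:00 (add 7h to convert from UTC-7).
Ugo ∩ Kira: 09:00-14:00, 15:00-17:00.
Ugo ∩ Kira ∩ Vanya: 09:00-11:00, 15:00-17:00.
So the common availability across everyone is 09:00-11:00, 15:00-17:00.

09:00-11:00, 15:00-17:00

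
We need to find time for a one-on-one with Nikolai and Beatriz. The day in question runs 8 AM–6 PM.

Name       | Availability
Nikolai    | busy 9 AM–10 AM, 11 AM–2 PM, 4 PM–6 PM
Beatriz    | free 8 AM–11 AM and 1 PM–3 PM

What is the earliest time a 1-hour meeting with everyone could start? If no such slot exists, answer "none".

Nikolai free: 08:00-09:00, 10:00-11:00, 14:00-16:00 (invert busy blocks within the working day).
Beatriz free: 08:00-11:00, 13:00-15:00.
Nikolai ∩ Beatriz: 08:00-09:00, 10:00-11:00, 14:00-15:00.
Those are the intersection windows.
The first common window of at least 60 minutes is 08:00-09:00, so the earliest start is 08:00.

08:00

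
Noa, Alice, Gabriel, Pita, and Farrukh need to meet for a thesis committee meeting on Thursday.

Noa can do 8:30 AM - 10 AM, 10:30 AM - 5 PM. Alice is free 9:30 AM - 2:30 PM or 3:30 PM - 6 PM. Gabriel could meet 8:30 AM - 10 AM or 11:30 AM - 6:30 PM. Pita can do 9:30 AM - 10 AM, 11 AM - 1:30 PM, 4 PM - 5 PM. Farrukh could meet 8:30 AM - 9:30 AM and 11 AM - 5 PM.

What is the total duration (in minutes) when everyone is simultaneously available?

180

Noa ∩ Alice: 09:30-10:00, 10:30-14:30, 15:30-17:00.
Noa ∩ Alice ∩ Gabriel: 09:30-10:00, 11:30-14:30, 15:30-17:00.
Noa ∩ Alice ∩ Gabriel ∩ Pita: 09:30-10:00, 11:30-13:30, 16:00-17:00.
Noa ∩ Alice ∩ Gabriel ∩ Pita ∩ Farrukh: 11:30-13:30, 16:00-17:00.
Those are the intersection windows.
Summing the common windows: 120 + 60 = 180 minutes.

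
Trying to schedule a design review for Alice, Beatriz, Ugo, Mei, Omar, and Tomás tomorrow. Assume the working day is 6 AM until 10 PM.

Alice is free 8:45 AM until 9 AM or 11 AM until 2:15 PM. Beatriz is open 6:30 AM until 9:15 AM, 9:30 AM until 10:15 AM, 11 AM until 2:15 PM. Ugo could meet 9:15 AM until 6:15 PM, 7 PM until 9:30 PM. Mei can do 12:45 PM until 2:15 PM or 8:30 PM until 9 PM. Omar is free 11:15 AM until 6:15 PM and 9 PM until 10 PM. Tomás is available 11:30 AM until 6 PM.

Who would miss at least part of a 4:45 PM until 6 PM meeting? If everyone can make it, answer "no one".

Alice, Beatriz, Mei

Alice: not fully free for 16:45-18:00. Beatriz: not fully free for 16:45-18:00. Ugo: free for 16:45-18:00. Mei: not fully free for 16:45-18:00. Omar: free for 16:45-18:00. Tomás: free for 16:45-18:00.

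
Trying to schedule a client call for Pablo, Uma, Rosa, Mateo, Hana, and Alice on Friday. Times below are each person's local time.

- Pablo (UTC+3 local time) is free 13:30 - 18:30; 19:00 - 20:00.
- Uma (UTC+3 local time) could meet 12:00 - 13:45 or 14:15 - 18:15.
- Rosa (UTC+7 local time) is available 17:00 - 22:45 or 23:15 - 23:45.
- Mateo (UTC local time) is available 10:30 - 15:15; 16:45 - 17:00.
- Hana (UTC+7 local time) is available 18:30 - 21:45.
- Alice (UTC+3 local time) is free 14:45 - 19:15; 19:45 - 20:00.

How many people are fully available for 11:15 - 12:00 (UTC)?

Pablo in UTC: 10:30-15:30, 16:00-17:00 (subtract 3h to convert from UTC+3).
Uma in UTC: 09:00-10:45, 11:15-15:15 (subtract 3h to convert from UTC+3).
Rosa in UTC: 10:00-15:45, 16:15-16:45 (subtract 7h to convert from UTC+7).
Mateo in UTC: 10:30-15:15, 16:45-17:00.
Hana in UTC: 11:30-14:45 (subtract 7h to convert from UTC+7).
Alice in UTC: 11:45-16:15, 16:45-17:00 (subtract 3h to convert from UTC+3).
Pablo, Uma, Rosa, and Mateo can make the full 11:15-12:00 slot — that's 4.

4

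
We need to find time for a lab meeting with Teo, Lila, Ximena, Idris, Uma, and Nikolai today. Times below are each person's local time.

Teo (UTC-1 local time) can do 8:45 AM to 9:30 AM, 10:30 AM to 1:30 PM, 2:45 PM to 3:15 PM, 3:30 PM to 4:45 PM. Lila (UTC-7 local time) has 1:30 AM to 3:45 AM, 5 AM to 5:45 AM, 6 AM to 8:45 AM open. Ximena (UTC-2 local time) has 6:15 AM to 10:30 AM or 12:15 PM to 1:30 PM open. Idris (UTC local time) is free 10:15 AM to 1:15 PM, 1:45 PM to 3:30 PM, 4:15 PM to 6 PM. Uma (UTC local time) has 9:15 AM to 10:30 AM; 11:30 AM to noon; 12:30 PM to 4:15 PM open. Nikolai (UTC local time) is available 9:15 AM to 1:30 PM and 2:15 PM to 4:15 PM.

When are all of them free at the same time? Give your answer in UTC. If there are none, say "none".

10:15-10:30, 14:15-14:30

Teo in UTC: 09:45-10:30, 11:30-14:30, 15:45-16:15, 16:30-17:45 (add 1h to convert from UTC-1).
Lila in UTC: 08:30-10:45, 12:00-12:45, 13:00-15:45 (add 7h to convert from UTC-7).
Ximena in UTC: 08:15-12:30, 14:15-15:30 (add 2h to convert from UTC-2).
Idris in UTC: 10:15-13:15, 13:45-15:30, 16:15-18:00.
Uma in UTC: 09:15-10:30, 11:30-12:00, 12:30-16:15.
Nikolai in UTC: 09:15-13:30, 14:15-16:15.
Teo ∩ Lila: 09:45-10:30, 12:00-12:45, 13:00-14:30.
Teo ∩ Lila ∩ Ximena: 09:45-10:30, 12:00-12:30, 14:15-14:30.
Teo ∩ Lila ∩ Ximena ∩ Idris: 10:15-10:30, 12:00-12:30, 14:15-14:30.
Teo ∩ Lila ∩ Ximena ∩ Idris ∩ Uma: 10:15-10:30, 14:15-14:30.
Teo ∩ Lila ∩ Ximena ∩ Idris ∩ Uma ∩ Nikolai: 10:15-10:30, 14:15-14:30.
Those are the intersection windows.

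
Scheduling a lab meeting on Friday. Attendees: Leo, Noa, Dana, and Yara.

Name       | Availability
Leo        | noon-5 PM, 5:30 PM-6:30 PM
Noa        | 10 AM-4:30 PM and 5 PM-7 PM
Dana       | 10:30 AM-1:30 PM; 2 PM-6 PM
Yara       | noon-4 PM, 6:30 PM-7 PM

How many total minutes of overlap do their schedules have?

210

Leo ∩ Noa: 12:00-16:30, 17:30-18:30.
Leo ∩ Noa ∩ Dana: 12:00-13:30, 14:00-16:30, 17:30-18:00.
Leo ∩ Noa ∩ Dana ∩ Yara: 12:00-13:30, 14:00-16:00.
Summing the common windows: 90 + 120 = 210 minutes.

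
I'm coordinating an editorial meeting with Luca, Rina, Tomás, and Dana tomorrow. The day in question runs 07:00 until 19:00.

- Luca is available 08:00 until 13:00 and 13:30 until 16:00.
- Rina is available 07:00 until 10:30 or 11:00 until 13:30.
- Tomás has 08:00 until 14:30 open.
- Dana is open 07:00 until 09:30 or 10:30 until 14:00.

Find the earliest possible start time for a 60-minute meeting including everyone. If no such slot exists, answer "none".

Luca ∩ Rina: 08:00-10:30, 11:00-13:00.
Luca ∩ Rina ∩ Tomás: 08:00-10:30, 11:00-13:00.
Luca ∩ Rina ∩ Tomás ∩ Dana: 08:00-09:30, 11:00-13:00.
So the common availability across everyone is 08:00-09:30, 11:00-13:00.
The first common window of at least 60 minutes is 08:00-09:30, so the earliest start is 08:00.

08:00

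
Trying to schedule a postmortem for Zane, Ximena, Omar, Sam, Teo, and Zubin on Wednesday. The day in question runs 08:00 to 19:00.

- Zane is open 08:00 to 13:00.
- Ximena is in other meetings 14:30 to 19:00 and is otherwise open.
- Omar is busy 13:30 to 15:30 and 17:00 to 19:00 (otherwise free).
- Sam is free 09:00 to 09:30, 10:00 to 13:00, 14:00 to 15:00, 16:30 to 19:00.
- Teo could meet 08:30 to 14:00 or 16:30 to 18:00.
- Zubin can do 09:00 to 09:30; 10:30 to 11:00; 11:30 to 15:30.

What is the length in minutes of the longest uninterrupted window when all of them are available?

Zane free: 08:00-13:00.
Ximena free: 08:00-14:30 (invert busy blocks within the working day).
Omar free: 08:00-13:30, 15:30-17:00 (invert busy blocks within the working day).
Sam free: 09:00-09:30, 10:00-13:00, 14:00-15:00, 16:30-19:00.
Teo free: 08:30-14:00, 16:30-18:00.
Zubin free: 09:00-09:30, 10:30-11:00, 11:30-15:30.
Zane ∩ Ximena: 08:00-13:00.
Zane ∩ Ximena ∩ Omar: 08:00-13:00.
Zane ∩ Ximena ∩ Omar ∩ Sam: 09:00-09:30, 10:00-13:00.
Zane ∩ Ximena ∩ Omar ∩ Sam ∩ Teo: 09:00-09:30, 10:00-13:00.
Zane ∩ Ximena ∩ Omar ∩ Sam ∩ Teo ∩ Zubin: 09:00-09:30, 10:30-11:00, 11:30-13:00.
Those are the intersection windows.
The longest is 11:30-13:00 at 90 minutes.

90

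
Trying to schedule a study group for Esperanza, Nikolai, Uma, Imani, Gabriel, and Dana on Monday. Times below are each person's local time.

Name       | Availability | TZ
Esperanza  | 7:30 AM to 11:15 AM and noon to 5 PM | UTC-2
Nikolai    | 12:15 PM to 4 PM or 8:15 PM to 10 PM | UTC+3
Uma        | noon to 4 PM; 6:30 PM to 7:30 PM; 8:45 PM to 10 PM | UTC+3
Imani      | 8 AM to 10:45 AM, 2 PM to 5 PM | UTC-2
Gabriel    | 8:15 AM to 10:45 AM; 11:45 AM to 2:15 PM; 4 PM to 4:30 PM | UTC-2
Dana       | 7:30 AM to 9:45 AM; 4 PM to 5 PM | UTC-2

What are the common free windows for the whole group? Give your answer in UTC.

10:15-11:45, 18:00-18:30

Esperanza in UTC: 09:30-13:15, 14:00-19:00 (add 2h to convert from UTC-2).
Nikolai in UTC: 09:15-13:00, 17:15-19:00 (subtract 3h to convert from UTC+3).
Uma in UTC: 09:00-13:00, 15:30-16:30, 17:45-19:00 (subtract 3h to convert from UTC+3).
Imani in UTC: 10:00-12:45, 16:00-19:00 (add 2h to convert from UTC-2).
Gabriel in UTC: 10:15-12:45, 13:45-16:15, 18:00-18:30 (add 2h to convert from UTC-2).
Dana in UTC: 09:30-11:45, 18:00-19:00 (add 2h to convert from UTC-2).
Esperanza ∩ Nikolai: 09:30-13:00, 17:15-19:00.
Esperanza ∩ Nikolai ∩ Uma: 09:30-13:00, 17:45-19:00.
Esperanza ∩ Nikolai ∩ Uma ∩ Imani: 10:00-12:45, 17:45-19:00.
Esperanza ∩ Nikolai ∩ Uma ∩ Imani ∩ Gabriel: 10:15-12:45, 18:00-18:30.
Esperanza ∩ Nikolai ∩ Uma ∩ Imani ∩ Gabriel ∩ Dana: 10:15-11:45, 18:00-18:30.
So the common availability across everyone is 10:15-11:45, 18:00-18:30.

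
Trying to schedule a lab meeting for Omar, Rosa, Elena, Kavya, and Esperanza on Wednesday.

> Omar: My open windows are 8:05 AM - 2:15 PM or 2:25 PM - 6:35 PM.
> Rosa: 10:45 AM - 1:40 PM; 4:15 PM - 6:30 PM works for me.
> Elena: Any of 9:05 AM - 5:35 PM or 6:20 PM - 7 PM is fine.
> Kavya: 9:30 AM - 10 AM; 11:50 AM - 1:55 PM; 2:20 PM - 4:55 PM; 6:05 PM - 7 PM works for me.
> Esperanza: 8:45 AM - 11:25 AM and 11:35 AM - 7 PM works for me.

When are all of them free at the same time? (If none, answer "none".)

Omar ∩ Rosa: 10:45-13:40, 16:15-18:30.
Omar ∩ Rosa ∩ Elena: 10:45-13:40, 16:15-17:35, 18:20-18:30.
Omar ∩ Rosa ∩ Elena ∩ Kavya: 11:50-13:40, 16:15-16:55, 18:20-18:30.
Omar ∩ Rosa ∩ Elena ∩ Kavya ∩ Esperanza: 11:50-13:40, 16:15-16:55, 18:20-18:30.

11:50-13:40, 16:15-16:55, 18:20-18:30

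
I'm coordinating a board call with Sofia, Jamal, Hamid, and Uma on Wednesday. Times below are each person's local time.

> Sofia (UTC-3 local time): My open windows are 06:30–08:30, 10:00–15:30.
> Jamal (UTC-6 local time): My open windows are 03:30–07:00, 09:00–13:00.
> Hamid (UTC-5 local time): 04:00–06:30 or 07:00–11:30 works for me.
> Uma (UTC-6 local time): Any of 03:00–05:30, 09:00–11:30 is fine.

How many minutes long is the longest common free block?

120

Sofia in UTC: 09:30-11:30, 13:00-18:30 (add 3h to convert from UTC-3).
Jamal in UTC: 09:30-13:00, 15:00-19:00 (add 6h to convert from UTC-6).
Hamid in UTC: 09:00-11:30, 12:00-16:30 (add 5h to convert from UTC-5).
Uma in UTC: 09:00-11:30, 15:00-17:30 (add 6h to convert from UTC-6).
Sofia ∩ Jamal: 09:30-11:30, 15:00-18:30.
Sofia ∩ Jamal ∩ Hamid: 09:30-11:30, 15:00-16:30.
Sofia ∩ Jamal ∩ Hamid ∩ Uma: 09:30-11:30, 15:00-16:30.
Those are the intersection windows.
The longest is 09:30-11:30 at 120 minutes.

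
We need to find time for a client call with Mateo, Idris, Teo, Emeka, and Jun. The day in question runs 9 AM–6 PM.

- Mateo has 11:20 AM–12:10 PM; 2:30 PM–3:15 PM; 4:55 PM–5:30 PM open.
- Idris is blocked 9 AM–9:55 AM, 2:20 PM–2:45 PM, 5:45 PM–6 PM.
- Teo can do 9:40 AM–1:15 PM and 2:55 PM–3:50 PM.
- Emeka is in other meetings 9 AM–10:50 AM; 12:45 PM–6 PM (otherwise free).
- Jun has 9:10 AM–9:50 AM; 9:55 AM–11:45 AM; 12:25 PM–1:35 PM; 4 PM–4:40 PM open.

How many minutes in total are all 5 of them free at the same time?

25

Mateo free: 11:20-12:10, 14:30-15:15, 16:55-17:30.
Idris free: 09:55-14:20, 14:45-17:45 (invert busy blocks within the working day).
Teo free: 09:40-13:15, 14:55-15:50.
Emeka free: 10:50-12:45 (invert busy blocks within the working day).
Jun free: 09:10-09:50, 09:55-11:45, 12:25-13:35, 16:00-16:40.
Mateo ∩ Idris: 11:20-12:10, 14:45-15:15, 16:55-17:30.
Mateo ∩ Idris ∩ Teo: 11:20-12:10, 14:55-15:15.
Mateo ∩ Idris ∩ Teo ∩ Emeka: 11:20-12:10.
Mateo ∩ Idris ∩ Teo ∩ Emeka ∩ Jun: 11:20-11:45.
So the common availability across everyone is 11:20-11:45.
That's a single block of 25 minutes.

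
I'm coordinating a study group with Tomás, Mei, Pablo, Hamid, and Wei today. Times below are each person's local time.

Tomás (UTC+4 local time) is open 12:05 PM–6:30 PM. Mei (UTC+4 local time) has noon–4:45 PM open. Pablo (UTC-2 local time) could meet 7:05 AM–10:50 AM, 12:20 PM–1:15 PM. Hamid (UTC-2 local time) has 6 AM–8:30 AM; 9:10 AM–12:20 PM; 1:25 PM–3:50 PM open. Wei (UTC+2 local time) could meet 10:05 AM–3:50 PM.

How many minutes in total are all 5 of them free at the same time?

180

Tomás in UTC: 08:05-14:30 (subtract 4h to convert from UTC+4).
Mei in UTC: 08:00-12:45 (subtract 4h to convert from UTC+4).
Pablo in UTC: 09:05-12:50, 14:20-15:15 (add 2h to convert from UTC-2).
Hamid in UTC: 08:00-10:30, 11:10-14:20, 15:25-17:50 (add 2h to convert from UTC-2).
Wei in UTC: 08:05-13:50 (subtract 2h to convert from UTC+2).
Tomás ∩ Mei: 08:05-12:45.
Tomás ∩ Mei ∩ Pablo: 09:05-12:45.
Tomás ∩ Mei ∩ Pablo ∩ Hamid: 09:05-10:30, 11:10-12:45.
Tomás ∩ Mei ∩ Pablo ∩ Hamid ∩ Wei: 09:05-10:30, 11:10-12:45.
Those are the intersection windows.
Summing the common windows: 85 + 95 = 180 minutes.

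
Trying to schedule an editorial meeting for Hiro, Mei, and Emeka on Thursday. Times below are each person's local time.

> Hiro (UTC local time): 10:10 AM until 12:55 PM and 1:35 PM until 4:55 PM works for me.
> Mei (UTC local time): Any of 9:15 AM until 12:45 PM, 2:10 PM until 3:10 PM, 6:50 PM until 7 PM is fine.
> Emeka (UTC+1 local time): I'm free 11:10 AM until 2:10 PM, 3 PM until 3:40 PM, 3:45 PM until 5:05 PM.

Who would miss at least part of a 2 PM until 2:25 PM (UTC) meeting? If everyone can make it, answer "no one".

Mei

Hiro in UTC: 10:10-12:55, 13:35-16:55.
Mei in UTC: 09:15-12:45, 14:10-15:10, 18:50-19:00.
Emeka in UTC: 10:10-13:10, 14:00-14:40, 14:45-16:05 (subtract 1h to convert from UTC+1).
Hiro: free for 14:00-14:25. Mei: not fully free for 14:00-14:25. Emeka: free for 14:00-14:25.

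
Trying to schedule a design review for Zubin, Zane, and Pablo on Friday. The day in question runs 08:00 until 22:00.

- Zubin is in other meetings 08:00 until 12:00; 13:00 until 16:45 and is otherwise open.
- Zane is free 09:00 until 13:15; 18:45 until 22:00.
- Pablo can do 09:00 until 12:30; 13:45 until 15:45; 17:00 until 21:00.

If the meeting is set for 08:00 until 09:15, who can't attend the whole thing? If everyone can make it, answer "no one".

Pablo, Zane, Zubin

Zubin free: 12:00-13:00, 16:45-22:00 (invert busy blocks within the working day).
Zane free: 09:00-13:15, 18:45-22:00.
Pablo free: 09:00-12:30, 13:45-15:45, 17:00-21:00.
Zubin: not fully free for 08:00-09:15. Zane: not fully free for 08:00-09:15. Pablo: not fully free for 08:00-09:15.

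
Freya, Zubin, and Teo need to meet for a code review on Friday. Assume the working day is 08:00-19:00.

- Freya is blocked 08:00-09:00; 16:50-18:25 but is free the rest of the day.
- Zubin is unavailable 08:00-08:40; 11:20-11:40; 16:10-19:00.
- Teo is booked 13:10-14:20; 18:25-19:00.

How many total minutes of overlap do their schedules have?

340

Freya free: 09:00-16:50, 18:25-19:00 (invert busy blocks within the working day).
Zubin free: 08:40-11:20, 11:40-16:10 (invert busy blocks within the working day).
Teo free: 08:00-13:10, 14:20-18:25 (invert busy blocks within the working day).
Freya ∩ Zubin: 09:00-11:20, 11:40-16:10.
Freya ∩ Zubin ∩ Teo: 09:00-11:20, 11:40-13:10, 14:20-16:10.
Summing the common windows: 140 + 90 + 110 = 340 minutes.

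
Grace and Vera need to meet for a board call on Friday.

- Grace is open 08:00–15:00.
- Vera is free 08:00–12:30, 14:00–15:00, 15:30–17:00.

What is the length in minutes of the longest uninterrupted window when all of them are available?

270

Grace ∩ Vera: 08:00-12:30, 14:00-15:00.
The longest is 08:00-12:30 at 270 minutes.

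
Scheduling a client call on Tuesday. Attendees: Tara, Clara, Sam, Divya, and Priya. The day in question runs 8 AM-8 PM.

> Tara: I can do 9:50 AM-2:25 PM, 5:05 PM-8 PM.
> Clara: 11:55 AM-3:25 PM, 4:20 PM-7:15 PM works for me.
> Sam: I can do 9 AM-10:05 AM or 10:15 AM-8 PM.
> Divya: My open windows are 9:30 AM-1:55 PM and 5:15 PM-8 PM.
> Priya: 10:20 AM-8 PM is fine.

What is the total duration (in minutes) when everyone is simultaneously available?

Tara ∩ Clara: 11:55-14:25, 17:05-19:15.
Tara ∩ Clara ∩ Sam: 11:55-14:25, 17:05-19:15.
Tara ∩ Clara ∩ Sam ∩ Divya: 11:55-13:55, 17:15-19:15.
Tara ∩ Clara ∩ Sam ∩ Divya ∩ Priya: 11:55-13:55, 17:15-19:15.
Summing the common windows: 120 + 120 = 240 minutes.

240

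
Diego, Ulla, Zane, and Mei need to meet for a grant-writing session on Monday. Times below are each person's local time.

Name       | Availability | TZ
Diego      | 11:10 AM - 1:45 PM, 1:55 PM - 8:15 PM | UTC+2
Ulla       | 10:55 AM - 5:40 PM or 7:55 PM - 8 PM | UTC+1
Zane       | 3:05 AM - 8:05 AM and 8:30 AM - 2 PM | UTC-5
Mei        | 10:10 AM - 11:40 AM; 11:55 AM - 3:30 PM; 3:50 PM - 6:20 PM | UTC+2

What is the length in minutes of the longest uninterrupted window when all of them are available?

Diego in UTC: 09:10-11:45, 11:55-18:15 (subtract 2h to convert from UTC+2).
Ulla in UTC: 09:55-16:40, 18:55-19:00 (subtract 1h to convert from UTC+1).
Zane in UTC: 08:05-13:05, 13:30-19:00 (add 5h to convert from UTC-5).
Mei in UTC: 08:10-09:40, 09:55-13:30, 13:50-16:20 (subtract 2h to convert from UTC+2).
Diego ∩ Ulla: 09:55-11:45, 11:55-16:40.
Diego ∩ Ulla ∩ Zane: 09:55-11:45, 11:55-13:05, 13:30-16:40.
Diego ∩ Ulla ∩ Zane ∩ Mei: 09:55-11:45, 11:55-13:05, 13:50-16:20.
Those are the intersection windows.
The longest is 13:50-16:20 at 150 minutes.

150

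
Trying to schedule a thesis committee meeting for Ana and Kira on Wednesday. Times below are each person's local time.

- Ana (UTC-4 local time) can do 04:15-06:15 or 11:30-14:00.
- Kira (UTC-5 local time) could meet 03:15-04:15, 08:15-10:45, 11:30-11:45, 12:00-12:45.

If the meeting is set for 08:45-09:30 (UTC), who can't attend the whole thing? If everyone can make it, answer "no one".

Kira

Ana in UTC: 08:15-10:15, 15:30-18:00 (add 4h to convert from UTC-4).
Kira in UTC: 08:15-09:15, 13:15-15:45, 16:30-16:45, 17:00-17:45 (add 5h to convert from UTC-5).
Ana: free for 08:45-09:30. Kira: not fully free for 08:45-09:30.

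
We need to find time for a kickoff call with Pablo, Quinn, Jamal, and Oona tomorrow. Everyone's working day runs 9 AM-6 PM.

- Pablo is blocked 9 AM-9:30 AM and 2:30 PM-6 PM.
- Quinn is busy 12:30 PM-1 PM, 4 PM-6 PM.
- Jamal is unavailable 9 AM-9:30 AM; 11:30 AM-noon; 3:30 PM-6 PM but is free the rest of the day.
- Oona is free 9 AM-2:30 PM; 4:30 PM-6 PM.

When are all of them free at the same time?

09:30-11:30, 12:00-12:30, 13:00-14:30

Pablo free: 09:30-14:30 (invert busy blocks within the working day).
Quinn free: 09:00-12:30, 13:00-16:00 (invert busy blocks within the working day).
Jamal free: 09:30-11:30, 12:00-15:30 (invert busy blocks within the working day).
Oona free: 09:00-14:30, 16:30-18:00.
Pablo ∩ Quinn: 09:30-12:30, 13:00-14:30.
Pablo ∩ Quinn ∩ Jamal: 09:30-11:30, 12:00-12:30, 13:00-14:30.
Pablo ∩ Quinn ∩ Jamal ∩ Oona: 09:30-11:30, 12:00-12:30, 13:00-14:30.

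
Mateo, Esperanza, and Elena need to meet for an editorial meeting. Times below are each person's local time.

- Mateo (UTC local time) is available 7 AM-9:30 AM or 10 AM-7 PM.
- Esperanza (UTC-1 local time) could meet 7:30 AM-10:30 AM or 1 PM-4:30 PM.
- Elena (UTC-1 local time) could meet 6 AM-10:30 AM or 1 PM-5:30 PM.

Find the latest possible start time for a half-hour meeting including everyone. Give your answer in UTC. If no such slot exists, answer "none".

Mateo in UTC: 07:00-09:30, 10:00-19:00.
Esperanza in UTC: 08:30-11:30, 14:00-17:30 (add 1h to convert from UTC-1).
Elena in UTC: 07:00-11:30, 14:00-18:30 (add 1h to convert from UTC-1).
Mateo ∩ Esperanza: 08:30-09:30, 10:00-11:30, 14:00-17:30.
Mateo ∩ Esperanza ∩ Elena: 08:30-09:30, 10:00-11:30, 14:00-17:30.
Those are the intersection windows.
The last common window of at least 30 minutes is 14:00-17:30; a 30-minute meeting can start as late as 17:00 and still end by 17:30.

17:00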